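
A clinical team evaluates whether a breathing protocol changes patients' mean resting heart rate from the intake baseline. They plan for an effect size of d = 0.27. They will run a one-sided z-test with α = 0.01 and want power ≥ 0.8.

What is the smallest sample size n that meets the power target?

For power 0.8 need Φ(δ − z_{0.01}) = 0.8, so δ = z_{0.01} + z_{0.20} = 2.326 + 0.842 = 3.168.
δ = d·√n ⇒ n = (δ/d)² = (3.168 / 0.27)² = 137.67.
Rounding up, n = 138.

n = 138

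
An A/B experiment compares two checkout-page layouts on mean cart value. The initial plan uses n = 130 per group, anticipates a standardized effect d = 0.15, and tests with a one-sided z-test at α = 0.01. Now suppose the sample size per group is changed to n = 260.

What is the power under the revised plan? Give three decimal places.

With n = 260 per group: δ = d·√(n/2) = 0.15 × √(260/2) = 1.7103. Critical value z_{0.01} = 2.326.
Revised power = Φ(δ − 2.326) = Φ(-0.616) = 0.2689.

Power ≈ 0.269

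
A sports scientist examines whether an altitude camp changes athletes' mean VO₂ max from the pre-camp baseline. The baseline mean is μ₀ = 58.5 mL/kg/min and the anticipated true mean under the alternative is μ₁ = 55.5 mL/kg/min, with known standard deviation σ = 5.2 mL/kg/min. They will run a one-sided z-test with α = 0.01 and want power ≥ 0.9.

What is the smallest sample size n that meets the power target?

n = 40

Standardized effect: d = |μ₁ − μ₀| / σ = |55.5 − 58.5| / 5.2 = 0.5769
For power 0.9 need Φ(δ − z_{0.01}) = 0.9, so δ = z_{0.01} + z_{0.10} = 2.326 + 1.282 = 3.608.
δ = d·√n ⇒ n = (δ/d)² = (3.608 / 0.5769)² = 39.11.
Round up to the next whole unit.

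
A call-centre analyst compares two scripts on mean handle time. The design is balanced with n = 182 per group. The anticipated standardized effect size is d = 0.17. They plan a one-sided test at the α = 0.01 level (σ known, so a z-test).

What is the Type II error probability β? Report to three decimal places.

Noncentrality parameter: δ = d·√(n/2) = 0.17 × √(182/2) = 1.6217
Critical value for a one-sided test at α = 0.01: z_α = 2.326.
Power = Φ(δ − 2.326) = Φ(-0.705) = 0.2405.
Type II error: β = 1 − power = 1 − 0.2405 = 0.7595.

β ≈ 0.759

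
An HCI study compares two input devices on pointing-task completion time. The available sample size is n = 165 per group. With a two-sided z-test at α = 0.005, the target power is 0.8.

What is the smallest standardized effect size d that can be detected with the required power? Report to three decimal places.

d ≈ 0.402

Need Φ(δ − 2.807) = 0.8, so δ = 2.807 + 0.842 = 3.649.
(Lower-tail contribution to power is negligible for δ > 0.)
δ = d·√(n/2) ⇒ d = δ/√(n/2) = 3.649/√(165/2) = 0.4017.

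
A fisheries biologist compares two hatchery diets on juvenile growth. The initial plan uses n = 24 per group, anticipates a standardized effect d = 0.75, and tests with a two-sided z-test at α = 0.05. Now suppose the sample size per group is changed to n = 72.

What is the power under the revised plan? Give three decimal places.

With n = 72 per group: δ = d·√(n/2) = 0.75 × √(72/2) = 4.5000. Critical value z_{0.025} = 1.960.
Revised power = Φ(δ − 1.960) + Φ(−δ − 1.960) = Φ(2.540) + Φ(-6.460) = 0.9945 + 0.0000 = 0.9945.

Power ≈ 0.994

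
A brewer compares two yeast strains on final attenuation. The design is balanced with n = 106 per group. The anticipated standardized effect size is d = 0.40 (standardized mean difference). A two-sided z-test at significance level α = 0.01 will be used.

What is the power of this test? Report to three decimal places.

Noncentrality parameter: δ = d·√(n/2) = 0.40 × √(106/2) = 2.9120
Two-sided α = 0.01 → critical value z_{0.005} = 2.576.
Power = Φ(δ − 2.576) + Φ(−δ − 2.576) = Φ(0.336) + Φ(-5.488) = 0.6316 + 0.0000 = 0.6316.

Power ≈ 0.632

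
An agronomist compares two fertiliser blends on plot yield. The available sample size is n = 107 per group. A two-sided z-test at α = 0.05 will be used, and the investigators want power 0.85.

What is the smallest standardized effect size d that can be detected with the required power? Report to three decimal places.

d ≈ 0.410

Need Φ(δ − 1.960) = 0.85, so δ = 1.960 + 1.036 = 2.996.
(The second rejection-region term Φ(−δ − z_{α/2}) is negligible and dropped.)
δ = d·√(n/2) ⇒ d = δ/√(n/2) = 2.996/√(107/2) = 0.4097.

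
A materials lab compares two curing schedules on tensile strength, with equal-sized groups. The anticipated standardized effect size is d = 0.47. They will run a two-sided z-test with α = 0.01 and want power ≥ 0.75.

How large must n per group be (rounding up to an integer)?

For power 0.75 need Φ(δ − z_{0.005}) = 0.75, so δ = z_{0.005} + z_{0.25} = 2.576 + 0.674 = 3.250.
(For δ > 0 the lower-tail rejection region contributes negligibly to power, so the one-term inversion is standard.)
δ = d·√(n/2) ⇒ n = 2(δ/d)² = 2 × (3.250 / 0.47)² = 95.65.
Rounding up, n = 96 per group.

n = 96 per group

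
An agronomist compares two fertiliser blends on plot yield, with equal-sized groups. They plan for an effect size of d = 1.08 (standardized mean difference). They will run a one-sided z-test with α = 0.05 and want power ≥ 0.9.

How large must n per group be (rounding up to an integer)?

Set Φ(δ − 1.645) = 0.9; then δ − 1.645 = Φ⁻¹(0.9) = 1.282, giving δ = 2.926.
δ = d·√(n/2) ⇒ n = 2(δ/d)² = 2 × (2.926 / 1.08)² = 14.68.
Round up to the next whole unit.

n = 15 per group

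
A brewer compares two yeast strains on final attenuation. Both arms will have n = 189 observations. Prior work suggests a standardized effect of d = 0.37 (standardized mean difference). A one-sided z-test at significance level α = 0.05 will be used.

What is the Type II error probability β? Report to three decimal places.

Noncentrality parameter: δ = d·√(n/2) = 0.37 × √(189/2) = 3.5968
Critical value for a one-sided test at α = 0.05: z_α = 1.645.
Power = P(Z > 1.645 − δ) = Φ(1.952) = 0.9745.
Type II error: β = 1 − power = 1 − 0.9745 = 0.0255.

β ≈ 0.025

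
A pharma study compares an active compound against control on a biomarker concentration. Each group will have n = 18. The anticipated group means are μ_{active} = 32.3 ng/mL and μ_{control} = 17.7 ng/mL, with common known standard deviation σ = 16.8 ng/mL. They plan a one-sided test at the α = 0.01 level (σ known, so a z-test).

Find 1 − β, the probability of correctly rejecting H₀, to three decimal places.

Standardized effect: d = |μ_{active} − μ_{control}| / σ = |32.3 − 17.7| / 16.8 = 0.8690
Noncentrality parameter: δ = d·√(n/2) = 0.8690 × √(18/2) = 2.6071
One-sided α = 0.01 → critical value z_{0.01} = 2.326.
Power = Φ(δ − 2.326) = Φ(0.281) = 0.6106.

Power ≈ 0.611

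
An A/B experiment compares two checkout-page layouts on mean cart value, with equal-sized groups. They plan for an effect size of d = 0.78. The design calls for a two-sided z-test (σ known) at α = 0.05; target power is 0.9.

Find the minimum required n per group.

n = 35 per group

Set Φ(δ − 1.960) = 0.9; then δ − 1.960 = Φ⁻¹(0.9) = 1.282, giving δ = 3.242.
(Ignoring the negligible lower-tail rejection probability gives the usual closed-form inversion.)
δ = d·√(n/2) ⇒ n = 2(δ/d)² = 2 × (3.242 / 0.78)² = 34.54.
Round up to the next whole unit.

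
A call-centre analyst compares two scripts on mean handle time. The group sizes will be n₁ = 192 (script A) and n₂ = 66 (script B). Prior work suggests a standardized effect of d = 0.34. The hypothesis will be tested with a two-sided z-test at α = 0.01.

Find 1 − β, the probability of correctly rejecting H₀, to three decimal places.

Power ≈ 0.423

Noncentrality parameter: δ = d / √(1/n₁ + 1/n₂) = 0.34 / √(1/192 + 1/66) = 2.3828
Two-sided α = 0.01 → critical value z_{0.005} = 2.576.
Power = Φ(δ − 2.576) + Φ(−δ − 2.576) = Φ(-0.193) + Φ(-4.959) = 0.4235 + 0.0000 = 0.4235.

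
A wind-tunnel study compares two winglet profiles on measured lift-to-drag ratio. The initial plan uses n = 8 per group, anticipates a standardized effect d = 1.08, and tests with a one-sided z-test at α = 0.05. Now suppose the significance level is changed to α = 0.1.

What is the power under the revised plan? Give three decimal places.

Power ≈ 0.810

δ = d·√(n/2) = 1.08 × √(8/2) = 2.1600 (unchanged). New critical value: z_{0.1} = 1.282.
Revised power = P(Z > 1.282 − δ) = Φ(0.878) = 0.8101.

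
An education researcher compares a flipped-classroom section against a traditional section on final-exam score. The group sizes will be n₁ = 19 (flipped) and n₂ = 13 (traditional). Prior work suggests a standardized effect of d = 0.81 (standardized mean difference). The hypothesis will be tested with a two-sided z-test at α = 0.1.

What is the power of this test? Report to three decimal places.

Noncentrality parameter: δ = d / √(1/n₁ + 1/n₂) = 0.81 / √(1/19 + 1/13) = 2.2504
Two-sided α = 0.1 → critical value z_{0.05} = 1.645.
Power = Φ(δ − 1.645) + Φ(−δ − 1.645) = Φ(0.606) + Φ(-3.895) = 0.7276 + 0.0000 = 0.7276.

Power ≈ 0.728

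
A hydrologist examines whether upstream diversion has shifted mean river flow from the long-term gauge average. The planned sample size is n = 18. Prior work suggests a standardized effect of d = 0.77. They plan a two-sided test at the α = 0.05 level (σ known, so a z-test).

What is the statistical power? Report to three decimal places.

Noncentrality parameter: δ = d·√n = 0.77 × √18 = 3.2668
Critical value for a two-sided test at α = 0.05: z_{α/2} = 1.960.
Power = Φ(δ − 1.960) + Φ(−δ − 1.960) = Φ(1.307) + Φ(-5.227) = 0.9044 + 0.0000 = 0.9044.

Power ≈ 0.904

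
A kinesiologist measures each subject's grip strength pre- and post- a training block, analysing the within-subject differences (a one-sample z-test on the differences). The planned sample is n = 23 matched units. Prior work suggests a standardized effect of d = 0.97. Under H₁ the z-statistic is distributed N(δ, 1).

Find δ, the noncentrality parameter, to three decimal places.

δ = d·√n = 0.97 × √23 = 4.6520

δ ≈ 4.652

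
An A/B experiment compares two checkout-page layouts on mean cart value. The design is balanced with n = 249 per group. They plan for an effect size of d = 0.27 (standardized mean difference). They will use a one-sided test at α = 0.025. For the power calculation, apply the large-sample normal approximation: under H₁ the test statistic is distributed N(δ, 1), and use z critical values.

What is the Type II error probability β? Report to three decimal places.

β ≈ 0.146

Noncentrality parameter: δ = d·√(n/2) = 0.27 × √(249/2) = 3.0126
Critical value for a one-sided test at α = 0.025: z_α = 1.960.
Power = Φ(δ − 1.960) = Φ(1.053) = 0.8538.
Type II error: β = 1 − power = 1 − 0.8538 = 0.1462.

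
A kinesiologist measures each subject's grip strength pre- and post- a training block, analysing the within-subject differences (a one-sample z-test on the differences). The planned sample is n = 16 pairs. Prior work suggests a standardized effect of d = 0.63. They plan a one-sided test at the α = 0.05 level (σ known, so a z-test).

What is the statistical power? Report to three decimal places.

Noncentrality parameter: δ = d·√n = 0.63 × √16 = 2.5200
One-sided α = 0.05 → critical value z_{0.05} = 1.645.
Power = Φ(δ − 1.645) = Φ(0.875) = 0.8093.

Power ≈ 0.809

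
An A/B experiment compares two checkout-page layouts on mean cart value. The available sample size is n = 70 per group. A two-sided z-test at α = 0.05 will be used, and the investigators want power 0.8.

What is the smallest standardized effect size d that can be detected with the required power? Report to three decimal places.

Required noncentrality: δ = z_{0.025} + z_{0.20} = 1.960 + 0.842 = 2.802.
(The second rejection-region term Φ(−δ − z_{α/2}) is negligible and dropped.)
δ = d·√(n/2) ⇒ d = δ/√(n/2) = 2.802/√(70/2) = 0.4736.

d ≈ 0.474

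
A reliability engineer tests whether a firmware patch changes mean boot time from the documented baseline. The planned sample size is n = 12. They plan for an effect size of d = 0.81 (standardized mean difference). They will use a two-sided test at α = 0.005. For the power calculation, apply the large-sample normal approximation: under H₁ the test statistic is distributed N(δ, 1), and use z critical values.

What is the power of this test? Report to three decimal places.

Noncentrality parameter: δ = d·√n = 0.81 × √12 = 2.8059
Two-sided α = 0.005 → critical value z_{0.0025} = 2.807.
Power = Φ(δ − 2.807) + Φ(−δ − 2.807) = Φ(-0.001) + Φ(-5.613) = 0.4996 + 0.0000 = 0.4996.

Power ≈ 0.500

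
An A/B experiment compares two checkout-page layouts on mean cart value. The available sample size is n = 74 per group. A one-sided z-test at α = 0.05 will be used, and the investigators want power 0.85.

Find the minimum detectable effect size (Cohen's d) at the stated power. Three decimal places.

Required noncentrality: δ = z_{0.05} + z_{0.15} = 1.645 + 1.036 = 2.681.
δ = d·√(n/2) ⇒ d = δ/√(n/2) = 2.681/√(74/2) = 0.4408.

d ≈ 0.441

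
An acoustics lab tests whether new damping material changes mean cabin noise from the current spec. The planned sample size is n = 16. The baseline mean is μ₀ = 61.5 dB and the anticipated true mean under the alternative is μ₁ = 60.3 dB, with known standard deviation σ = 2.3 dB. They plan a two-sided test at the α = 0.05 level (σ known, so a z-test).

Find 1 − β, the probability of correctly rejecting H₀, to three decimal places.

Power ≈ 0.551

Standardized effect: d = |μ₁ − μ₀| / σ = |60.3 − 61.5| / 2.3 = 0.5217
Noncentrality parameter: δ = d·√n = 0.5217 × √16 = 2.0870
Two-sided α = 0.05 → critical value z_{0.025} = 1.960.
Power = Φ(δ − 1.960) + Φ(−δ − 1.960) = Φ(0.127) + Φ(-4.047) = 0.5505 + 0.0000 = 0.5506.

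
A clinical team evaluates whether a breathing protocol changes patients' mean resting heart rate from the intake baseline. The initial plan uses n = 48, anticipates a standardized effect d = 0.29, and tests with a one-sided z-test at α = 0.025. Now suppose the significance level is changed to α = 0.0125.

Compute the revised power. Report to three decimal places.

Power ≈ 0.408

δ = d·√n = 0.29 × √48 = 2.0092 (unchanged). New critical value: z_{0.0125} = 2.241.
Revised power = P(Z > 2.241 − δ) = Φ(-0.232) = 0.4082.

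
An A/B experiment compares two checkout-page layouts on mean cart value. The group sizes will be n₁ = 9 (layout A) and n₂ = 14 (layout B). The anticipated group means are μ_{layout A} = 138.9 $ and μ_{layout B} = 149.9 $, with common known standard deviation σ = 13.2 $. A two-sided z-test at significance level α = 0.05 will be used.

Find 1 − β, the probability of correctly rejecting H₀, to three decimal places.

Power ≈ 0.496

Standardized effect: d = |μ_{layout A} − μ_{layout B}| / σ = |138.9 − 149.9| / 13.2 = 0.8333
Noncentrality parameter: δ = d / √(1/n₁ + 1/n₂) = 0.8333 / √(1/9 + 1/14) = 1.9505
Critical value for a two-sided test at α = 0.05: z_{α/2} = 1.960.
Power = Φ(δ − 1.960) + Φ(−δ − 1.960) = Φ(-0.009) + Φ(-3.910) = 0.4962 + 0.0000 = 0.4963.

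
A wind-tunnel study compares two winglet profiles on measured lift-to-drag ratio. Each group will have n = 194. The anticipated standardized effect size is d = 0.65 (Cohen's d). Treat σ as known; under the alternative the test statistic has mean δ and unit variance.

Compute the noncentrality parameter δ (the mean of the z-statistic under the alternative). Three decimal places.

δ ≈ 6.402

The noncentrality parameter scales effect size by the design's sample-size factor: δ = d·√(n/2) = 0.65 × √(194/2) = 6.4018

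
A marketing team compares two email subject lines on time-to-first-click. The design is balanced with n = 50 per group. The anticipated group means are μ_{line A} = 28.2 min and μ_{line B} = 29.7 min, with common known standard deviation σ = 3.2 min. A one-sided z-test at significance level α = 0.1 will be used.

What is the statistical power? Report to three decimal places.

Power ≈ 0.856

Standardized effect: d = |μ_{line A} − μ_{line B}| / σ = |28.2 − 29.7| / 3.2 = 0.4688
Noncentrality parameter: λ = d·√(n/2) = 0.4688 × √(50/2) = 2.3438
One-sided α = 0.1 → critical value z_{0.1} = 1.282.
Power = P(Z > 1.282 − λ) = Φ(1.062) = 0.8559.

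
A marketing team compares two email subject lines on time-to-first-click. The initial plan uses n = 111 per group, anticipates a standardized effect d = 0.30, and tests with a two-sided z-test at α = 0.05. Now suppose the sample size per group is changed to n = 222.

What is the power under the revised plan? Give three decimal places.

Power ≈ 0.885

With n = 222 per group: δ = d·√(n/2) = 0.30 × √(222/2) = 3.1607. Critical value z_{0.025} = 1.960.
Revised power = Φ(δ − 1.960) + Φ(−δ − 1.960) = Φ(1.201) + Φ(-5.121) = 0.8851 + 0.0000 = 0.8851.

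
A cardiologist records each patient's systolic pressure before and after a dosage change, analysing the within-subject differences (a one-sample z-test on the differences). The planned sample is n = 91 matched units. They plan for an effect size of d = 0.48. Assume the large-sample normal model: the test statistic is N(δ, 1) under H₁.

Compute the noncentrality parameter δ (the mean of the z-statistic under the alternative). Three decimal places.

δ ≈ 4.579

The noncentrality parameter scales effect size by the design's sample-size factor: δ = d·√n = 0.48 × √91 = 4.5789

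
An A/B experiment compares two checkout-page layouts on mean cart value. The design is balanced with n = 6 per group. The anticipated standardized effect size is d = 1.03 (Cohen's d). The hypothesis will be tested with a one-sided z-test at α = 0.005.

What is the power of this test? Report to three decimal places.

Noncentrality parameter: δ = d·√(n/2) = 1.03 × √(6/2) = 1.7840
One-sided α = 0.005 → critical value z_{0.005} = 2.576.
Power = P(Z > 2.576 − δ) = Φ(-0.792) = 0.2142.

Power ≈ 0.214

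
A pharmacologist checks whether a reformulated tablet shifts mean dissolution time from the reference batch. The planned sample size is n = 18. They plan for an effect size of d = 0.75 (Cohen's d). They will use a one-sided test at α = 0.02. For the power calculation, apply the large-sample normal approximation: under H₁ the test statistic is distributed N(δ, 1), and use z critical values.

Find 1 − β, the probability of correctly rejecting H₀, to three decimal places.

Noncentrality parameter: λ = d·√n = 0.75 × √18 = 3.1820
Critical value for a one-sided test at α = 0.02: z_α = 2.054.
Power = P(Z > 2.054 − λ) = Φ(1.128) = 0.8704.

Power ≈ 0.870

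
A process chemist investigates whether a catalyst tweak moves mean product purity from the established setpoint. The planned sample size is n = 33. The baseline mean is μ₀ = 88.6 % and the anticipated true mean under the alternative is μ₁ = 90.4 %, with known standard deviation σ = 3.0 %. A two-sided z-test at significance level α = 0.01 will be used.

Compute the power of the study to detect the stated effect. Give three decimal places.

Standardized effect: d = |μ₁ − μ₀| / σ = |90.4 − 88.6| / 3.0 = 0.6000
Noncentrality parameter: δ = d·√n = 0.6000 × √33 = 3.4467
Critical value for a two-sided test at α = 0.01: z_{α/2} = 2.576.
Power = Φ(δ − 2.576) + Φ(−δ − 2.576) = Φ(0.871) + Φ(-6.023) = 0.8081 + 0.0000 = 0.8081.

Power ≈ 0.808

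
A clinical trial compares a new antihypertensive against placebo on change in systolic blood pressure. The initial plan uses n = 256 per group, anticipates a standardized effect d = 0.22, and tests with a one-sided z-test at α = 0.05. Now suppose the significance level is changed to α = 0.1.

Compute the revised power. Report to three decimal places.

δ = d·√(n/2) = 0.22 × √(256/2) = 2.4890 (unchanged). New critical value: z_{0.1} = 1.282.
Revised power = Φ(δ − 1.282) = Φ(1.207) = 0.8864.

Power ≈ 0.886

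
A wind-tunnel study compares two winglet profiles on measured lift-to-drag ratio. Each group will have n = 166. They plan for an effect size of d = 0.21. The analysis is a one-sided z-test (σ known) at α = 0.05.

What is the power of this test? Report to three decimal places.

Power ≈ 0.606

Noncentrality parameter: δ = d·√(n/2) = 0.21 × √(166/2) = 1.9132
One-sided α = 0.05 → critical value z_{0.05} = 1.645.
Power = P(Z > 1.645 − δ) = Φ(0.268) = 0.6058.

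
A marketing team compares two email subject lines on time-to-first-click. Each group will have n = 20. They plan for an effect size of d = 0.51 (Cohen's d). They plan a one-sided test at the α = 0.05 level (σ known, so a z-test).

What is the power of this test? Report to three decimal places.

Power ≈ 0.487

Noncentrality parameter: δ = d·√(n/2) = 0.51 × √(20/2) = 1.6128
One-sided α = 0.05 → critical value z_{0.05} = 1.645.
Power = Φ(δ − 1.645) = Φ(-0.032) = 0.4872.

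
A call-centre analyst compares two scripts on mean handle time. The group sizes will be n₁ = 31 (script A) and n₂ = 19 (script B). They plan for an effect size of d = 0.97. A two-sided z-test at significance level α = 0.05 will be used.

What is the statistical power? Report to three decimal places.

Power ≈ 0.915

Noncentrality parameter: δ = d / √(1/n₁ + 1/n₂) = 0.97 / √(1/31 + 1/19) = 3.3292
Critical value for a two-sided test at α = 0.05: z_{α/2} = 1.960.
Power = Φ(δ − 1.960) + Φ(−δ − 1.960) = Φ(1.369) + Φ(-5.289) = 0.9145 + 0.0000 = 0.9145.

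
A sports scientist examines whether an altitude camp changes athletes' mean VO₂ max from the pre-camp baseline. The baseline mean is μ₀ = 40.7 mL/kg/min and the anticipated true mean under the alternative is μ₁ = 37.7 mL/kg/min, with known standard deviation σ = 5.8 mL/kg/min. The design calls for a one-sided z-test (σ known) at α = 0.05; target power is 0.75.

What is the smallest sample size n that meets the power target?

Standardized effect: d = |μ₁ − μ₀| / σ = |37.7 − 40.7| / 5.8 = 0.5172
For power 0.75 need Φ(δ − z_{0.05}) = 0.75, so δ = z_{0.05} + z_{0.25} = 1.645 + 0.674 = 2.319.
δ = d·√n ⇒ n = (δ/d)² = (2.319 / 0.5172)² = 20.11.
Round up to the next whole unit.

n = 21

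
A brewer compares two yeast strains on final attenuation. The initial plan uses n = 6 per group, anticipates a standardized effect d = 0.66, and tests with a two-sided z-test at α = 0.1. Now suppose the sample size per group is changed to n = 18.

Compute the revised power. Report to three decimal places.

Power ≈ 0.631

With n = 18 per group: δ = d·√(n/2) = 0.66 × √(18/2) = 1.9800. Critical value z_{0.05} = 1.645.
Revised power = Φ(δ − 1.645) + Φ(−δ − 1.645) = Φ(0.335) + Φ(-3.625) = 0.6312 + 0.0001 = 0.6314.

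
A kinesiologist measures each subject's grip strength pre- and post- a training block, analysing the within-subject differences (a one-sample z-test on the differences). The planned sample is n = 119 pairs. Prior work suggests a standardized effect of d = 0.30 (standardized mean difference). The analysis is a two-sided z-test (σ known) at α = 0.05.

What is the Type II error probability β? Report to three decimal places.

β ≈ 0.095

Noncentrality parameter: δ = d·√n = 0.30 × √119 = 3.2726
Two-sided α = 0.05 → critical value z_{0.025} = 1.960.
Power = Φ(δ − 1.960) + Φ(−δ − 1.960) = Φ(1.313) + Φ(-5.233) = 0.9053 + 0.0000 = 0.9053.
Type II error: β = 1 − power = 1 − 0.9053 = 0.0947.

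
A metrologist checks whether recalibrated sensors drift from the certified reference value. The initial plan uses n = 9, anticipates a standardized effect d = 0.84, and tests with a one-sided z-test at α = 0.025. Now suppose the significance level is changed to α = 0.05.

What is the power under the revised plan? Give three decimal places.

δ = d·√n = 0.84 × √9 = 2.5200 (unchanged). New critical value: z_{0.05} = 1.645.
Revised power = P(Z > 1.645 − δ) = Φ(0.875) = 0.8093.

Power ≈ 0.809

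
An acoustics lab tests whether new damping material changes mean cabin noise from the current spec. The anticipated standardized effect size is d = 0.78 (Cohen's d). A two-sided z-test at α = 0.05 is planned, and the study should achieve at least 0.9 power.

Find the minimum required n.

n = 18

For power 0.9 need Φ(δ − z_{0.025}) = 0.9, so δ = z_{0.025} + z_{0.10} = 1.960 + 1.282 = 3.242.
(For δ > 0 the lower-tail rejection region contributes negligibly to power, so the one-term inversion is standard.)
δ = d·√n ⇒ n = (δ/d)² = (3.242 / 0.78)² = 17.27.
Rounding up, n = 18.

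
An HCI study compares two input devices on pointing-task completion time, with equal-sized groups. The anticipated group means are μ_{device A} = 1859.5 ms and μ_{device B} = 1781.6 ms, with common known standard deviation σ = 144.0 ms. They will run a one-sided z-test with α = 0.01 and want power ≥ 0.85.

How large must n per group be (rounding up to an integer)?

Standardized effect: d = |μ_{device A} − μ_{device B}| / σ = |1859.5 − 1781.6| / 144.0 = 0.5410
For power 0.85 need Φ(δ − z_{0.01}) = 0.85, so δ = z_{0.01} + z_{0.15} = 2.326 + 1.036 = 3.363.
δ = d·√(n/2) ⇒ n = 2(δ/d)² = 2 × (3.363 / 0.5410)² = 77.28.
Round up to the next whole unit.

n = 78 per group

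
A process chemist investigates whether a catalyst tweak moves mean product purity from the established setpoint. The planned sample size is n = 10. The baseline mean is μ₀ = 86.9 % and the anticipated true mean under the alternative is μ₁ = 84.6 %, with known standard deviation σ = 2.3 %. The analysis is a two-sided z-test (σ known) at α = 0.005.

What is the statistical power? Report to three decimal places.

Standardized effect: d = |μ₁ − μ₀| / σ = |84.6 − 86.9| / 2.3 = 1.0000
Noncentrality parameter: δ = d·√n = 1.0000 × √10 = 3.1623
Two-sided α = 0.005 → critical value z_{0.0025} = 2.807.
Power = Φ(δ − 2.807) + Φ(−δ − 2.807) = Φ(0.355) + Φ(-5.969) = 0.6388 + 0.0000 = 0.6388.

Power ≈ 0.639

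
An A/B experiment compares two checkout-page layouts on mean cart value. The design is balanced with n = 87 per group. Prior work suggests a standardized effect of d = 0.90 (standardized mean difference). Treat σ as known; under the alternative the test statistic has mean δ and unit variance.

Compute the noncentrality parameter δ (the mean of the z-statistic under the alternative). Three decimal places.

δ ≈ 5.936

The noncentrality parameter scales effect size by the design's sample-size factor: δ = d·√(n/2) = 0.90 × √(87/2) = 5.9359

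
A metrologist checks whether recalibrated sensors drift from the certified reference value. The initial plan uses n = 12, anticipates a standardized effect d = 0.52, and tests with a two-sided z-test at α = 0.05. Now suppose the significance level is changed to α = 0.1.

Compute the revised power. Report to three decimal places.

δ = d·√n = 0.52 × √12 = 1.8013 (unchanged). New critical value: z_{0.05} = 1.645.
Revised power = Φ(δ − 1.645) + Φ(−δ − 1.645) = Φ(0.156) + Φ(-3.446) = 0.5622 + 0.0003 = 0.5625.

Power ≈ 0.562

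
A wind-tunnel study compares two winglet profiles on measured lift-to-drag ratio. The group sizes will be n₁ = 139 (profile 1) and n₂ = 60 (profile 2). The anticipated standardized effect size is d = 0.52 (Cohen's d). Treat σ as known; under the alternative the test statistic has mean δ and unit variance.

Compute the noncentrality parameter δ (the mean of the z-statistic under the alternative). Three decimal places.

The noncentrality parameter scales effect size by the design's sample-size factor: δ = d / √(1/n₁ + 1/n₂) = 0.52 / √(1/139 + 1/60) = 3.3664

δ ≈ 3.366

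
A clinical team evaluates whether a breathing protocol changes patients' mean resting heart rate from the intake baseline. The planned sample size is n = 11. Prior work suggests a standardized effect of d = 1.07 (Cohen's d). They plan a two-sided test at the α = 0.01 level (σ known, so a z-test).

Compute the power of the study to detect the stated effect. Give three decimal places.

Power ≈ 0.835

Noncentrality parameter: δ = d·√n = 1.07 × √11 = 3.5488
Critical value for a two-sided test at α = 0.01: z_{α/2} = 2.576.
Power = Φ(δ − 2.576) + Φ(−δ − 2.576) = Φ(0.973) + Φ(-6.125) = 0.8347 + 0.0000 = 0.8347.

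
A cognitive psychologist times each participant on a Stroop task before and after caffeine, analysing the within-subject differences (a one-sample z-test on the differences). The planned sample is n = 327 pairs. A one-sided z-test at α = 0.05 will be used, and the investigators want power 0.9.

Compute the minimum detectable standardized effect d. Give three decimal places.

d ≈ 0.162

Need Φ(δ − 1.645) = 0.9, so δ = 1.645 + 1.282 = 2.926.
δ = d·√n ⇒ d = δ/√n = 2.926/√327 = 0.1618.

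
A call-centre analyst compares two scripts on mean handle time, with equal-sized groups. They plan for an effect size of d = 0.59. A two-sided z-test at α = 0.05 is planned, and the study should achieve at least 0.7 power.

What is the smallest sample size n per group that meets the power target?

For power 0.7 need Φ(δ − z_{0.025}) = 0.7, so δ = z_{0.025} + z_{0.30} = 1.960 + 0.524 = 2.484.
(Ignoring the negligible lower-tail rejection probability gives the usual closed-form inversion.)
δ = d·√(n/2) ⇒ n = 2(δ/d)² = 2 × (2.484 / 0.59)² = 35.46.
Round up to the next whole unit.

n = 36 per group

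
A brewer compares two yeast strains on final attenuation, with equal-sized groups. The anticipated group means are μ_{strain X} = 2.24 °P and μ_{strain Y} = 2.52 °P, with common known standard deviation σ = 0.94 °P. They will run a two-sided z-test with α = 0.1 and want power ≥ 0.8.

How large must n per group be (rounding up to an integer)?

Standardized effect: d = |μ_{strain X} − μ_{strain Y}| / σ = |2.24 − 2.52| / 0.94 = 0.2979
Set Φ(δ − 1.645) = 0.8; then δ − 1.645 = Φ⁻¹(0.8) = 0.842, giving δ = 2.486.
(Ignoring the negligible lower-tail rejection probability gives the usual closed-form inversion.)
δ = d·√(n/2) ⇒ n = 2(δ/d)² = 2 × (2.486 / 0.2979)² = 139.36.
Rounding up, n = 140 per group.

n = 140 per group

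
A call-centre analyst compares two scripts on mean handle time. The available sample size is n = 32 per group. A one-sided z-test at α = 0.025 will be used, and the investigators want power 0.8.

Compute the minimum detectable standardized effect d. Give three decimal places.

d ≈ 0.700

Need Φ(δ − 1.960) = 0.8, so δ = 1.960 + 0.842 = 2.802.
δ = d·√(n/2) ⇒ d = δ/√(n/2) = 2.802/√(32/2) = 0.7004.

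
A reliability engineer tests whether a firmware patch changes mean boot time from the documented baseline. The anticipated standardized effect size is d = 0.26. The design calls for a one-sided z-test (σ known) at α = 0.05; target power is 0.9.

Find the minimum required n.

n = 127

Set Φ(δ − 1.645) = 0.9; then δ − 1.645 = Φ⁻¹(0.9) = 1.282, giving δ = 2.926.
δ = d·√n ⇒ n = (δ/d)² = (2.926 / 0.26)² = 126.68.
Rounding up, n = 127.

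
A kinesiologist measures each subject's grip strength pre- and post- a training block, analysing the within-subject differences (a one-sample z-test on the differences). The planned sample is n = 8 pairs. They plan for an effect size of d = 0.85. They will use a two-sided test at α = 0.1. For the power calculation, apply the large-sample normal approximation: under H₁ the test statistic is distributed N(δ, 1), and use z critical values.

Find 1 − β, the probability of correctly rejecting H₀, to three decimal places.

Power ≈ 0.776

Noncentrality parameter: δ = d·√n = 0.85 × √8 = 2.4042
Critical value for a two-sided test at α = 0.1: z_{α/2} = 1.645.
Power = Φ(δ − 1.645) + Φ(−δ − 1.645) = Φ(0.759) + Φ(-4.049) = 0.7762 + 0.0000 = 0.7762.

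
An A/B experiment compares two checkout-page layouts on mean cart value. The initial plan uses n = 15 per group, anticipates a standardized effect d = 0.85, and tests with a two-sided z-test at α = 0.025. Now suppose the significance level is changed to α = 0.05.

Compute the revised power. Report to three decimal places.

Power ≈ 0.644

δ = d·√(n/2) = 0.85 × √(15/2) = 2.3278 (unchanged). New critical value: z_{0.025} = 1.960.
Revised power = Φ(δ − 1.960) + Φ(−δ − 1.960) = Φ(0.368) + Φ(-4.288) = 0.6435 + 0.0000 = 0.6435.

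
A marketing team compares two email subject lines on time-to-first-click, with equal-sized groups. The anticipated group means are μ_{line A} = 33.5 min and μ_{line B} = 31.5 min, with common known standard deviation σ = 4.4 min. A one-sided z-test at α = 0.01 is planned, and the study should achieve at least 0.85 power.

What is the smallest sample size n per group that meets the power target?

n = 110 per group

Standardized effect: d = |μ_{line A} − μ_{line B}| / σ = |33.5 − 31.5| / 4.4 = 0.4545
For power 0.85 need Φ(δ − z_{0.01}) = 0.85, so δ = z_{0.01} + z_{0.15} = 2.326 + 1.036 = 3.363.
δ = d·√(n/2) ⇒ n = 2(δ/d)² = 2 × (3.363 / 0.4545)² = 109.46.
Round up to the next whole unit.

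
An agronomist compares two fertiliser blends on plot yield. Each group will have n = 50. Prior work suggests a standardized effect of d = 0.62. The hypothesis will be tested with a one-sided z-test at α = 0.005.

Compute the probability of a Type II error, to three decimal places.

β ≈ 0.300

Noncentrality parameter: δ = d·√(n/2) = 0.62 × √(50/2) = 3.1000
One-sided α = 0.005 → critical value z_{0.005} = 2.576.
Power = Φ(δ − 2.576) = Φ(0.524) = 0.6999.
Type II error: β = 1 − power = 1 − 0.6999 = 0.3001.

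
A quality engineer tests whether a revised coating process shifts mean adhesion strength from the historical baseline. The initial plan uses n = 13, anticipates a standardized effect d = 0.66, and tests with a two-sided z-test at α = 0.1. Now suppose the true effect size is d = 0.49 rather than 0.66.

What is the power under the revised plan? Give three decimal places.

With d = 0.49: δ = d·√n = 0.49 × √13 = 1.7667. Critical value z_{0.05} = 1.645.
Revised power = Φ(δ − 1.645) + Φ(−δ − 1.645) = Φ(0.122) + Φ(-3.412) = 0.5485 + 0.0003 = 0.5488.

Power ≈ 0.549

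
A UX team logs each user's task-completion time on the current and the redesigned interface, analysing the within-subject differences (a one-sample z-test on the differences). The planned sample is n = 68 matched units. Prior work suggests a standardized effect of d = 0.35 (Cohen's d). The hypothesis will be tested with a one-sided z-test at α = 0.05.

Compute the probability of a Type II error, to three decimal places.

β ≈ 0.107

Noncentrality parameter: δ = d·√n = 0.35 × √68 = 2.8862
Critical value for a one-sided test at α = 0.05: z_α = 1.645.
Power = Φ(δ − 1.645) = Φ(1.241) = 0.8928.
Type II error: β = 1 − power = 1 − 0.8928 = 0.1072.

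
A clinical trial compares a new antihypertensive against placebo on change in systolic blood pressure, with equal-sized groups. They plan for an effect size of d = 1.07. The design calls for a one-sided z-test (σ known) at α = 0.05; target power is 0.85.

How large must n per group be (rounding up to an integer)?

n = 13 per group

For power 0.85 need Φ(δ − z_{0.05}) = 0.85, so δ = z_{0.05} + z_{0.15} = 1.645 + 1.036 = 2.681.
δ = d·√(n/2) ⇒ n = 2(δ/d)² = 2 × (2.681 / 1.07)² = 12.56.
Rounding up, n = 13 per group.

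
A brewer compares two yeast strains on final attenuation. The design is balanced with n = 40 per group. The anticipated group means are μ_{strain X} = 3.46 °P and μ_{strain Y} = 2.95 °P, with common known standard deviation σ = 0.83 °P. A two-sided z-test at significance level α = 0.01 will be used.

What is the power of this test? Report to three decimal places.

Standardized effect: d = |μ_{strain X} − μ_{strain Y}| / σ = |3.46 − 2.95| / 0.83 = 0.6145
Noncentrality parameter: δ = d·√(n/2) = 0.6145 × √(40/2) = 2.7479
Two-sided α = 0.01 → critical value z_{0.005} = 2.576.
Power = Φ(δ − 2.576) + Φ(−δ − 2.576) = Φ(0.172) + Φ(-5.324) = 0.5683 + 0.0000 = 0.5683.

Power ≈ 0.568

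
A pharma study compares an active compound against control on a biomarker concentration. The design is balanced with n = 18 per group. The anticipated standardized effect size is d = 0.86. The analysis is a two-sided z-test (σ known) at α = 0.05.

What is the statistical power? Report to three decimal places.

Noncentrality parameter: δ = d·√(n/2) = 0.86 × √(18/2) = 2.5800
Critical value for a two-sided test at α = 0.05: z_{α/2} = 1.960.
Power = Φ(δ − 1.960) + Φ(−δ − 1.960) = Φ(0.620) + Φ(-4.540) = 0.7324 + 0.0000 = 0.7324.

Power ≈ 0.732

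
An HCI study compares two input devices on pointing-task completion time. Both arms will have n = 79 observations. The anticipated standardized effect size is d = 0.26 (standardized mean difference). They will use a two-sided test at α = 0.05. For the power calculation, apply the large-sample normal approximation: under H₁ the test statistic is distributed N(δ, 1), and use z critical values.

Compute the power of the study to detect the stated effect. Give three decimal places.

Power ≈ 0.372

Noncentrality parameter: δ = d·√(n/2) = 0.26 × √(79/2) = 1.6341
Two-sided α = 0.05 → critical value z_{0.025} = 1.960.
Power = Φ(δ − 1.960) + Φ(−δ − 1.960) = Φ(-0.326) + Φ(-3.594) = 0.3723 + 0.0002 = 0.3724.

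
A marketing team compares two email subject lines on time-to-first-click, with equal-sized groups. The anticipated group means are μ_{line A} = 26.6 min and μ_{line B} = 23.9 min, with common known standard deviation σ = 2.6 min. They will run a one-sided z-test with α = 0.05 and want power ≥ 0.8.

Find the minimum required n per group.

Standardized effect: d = |μ_{line A} − μ_{line B}| / σ = |26.6 − 23.9| / 2.6 = 1.0385
For power 0.8 need Φ(δ − z_{0.05}) = 0.8, so δ = z_{0.05} + z_{0.20} = 1.645 + 0.842 = 2.486.
δ = d·√(n/2) ⇒ n = 2(δ/d)² = 2 × (2.486 / 1.0385)² = 11.47.
Round up to the next whole unit.

n = 12 per group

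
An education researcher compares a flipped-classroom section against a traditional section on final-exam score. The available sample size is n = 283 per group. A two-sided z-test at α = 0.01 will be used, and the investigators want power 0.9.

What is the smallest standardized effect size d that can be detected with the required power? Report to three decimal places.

Need Φ(δ − 2.576) = 0.9, so δ = 2.576 + 1.282 = 3.857.
(The second rejection-region term Φ(−δ − z_{α/2}) is negligible and dropped.)
δ = d·√(n/2) ⇒ d = δ/√(n/2) = 3.857/√(283/2) = 0.3243.

d ≈ 0.324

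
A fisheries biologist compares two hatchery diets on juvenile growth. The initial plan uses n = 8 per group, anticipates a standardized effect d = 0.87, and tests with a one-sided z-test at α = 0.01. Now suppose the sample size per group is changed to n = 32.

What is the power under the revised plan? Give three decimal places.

Power ≈ 0.876

With n = 32 per group: δ = d·√(n/2) = 0.87 × √(32/2) = 3.4800. Critical value z_{0.01} = 2.326.
Revised power = P(Z > 2.326 − δ) = Φ(1.154) = 0.8757.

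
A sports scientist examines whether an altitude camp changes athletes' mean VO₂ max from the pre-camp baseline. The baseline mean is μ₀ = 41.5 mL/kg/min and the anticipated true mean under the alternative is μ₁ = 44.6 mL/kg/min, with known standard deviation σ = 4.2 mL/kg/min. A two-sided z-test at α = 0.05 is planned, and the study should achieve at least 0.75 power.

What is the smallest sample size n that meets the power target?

n = 13

Standardized effect: d = |μ₁ − μ₀| / σ = |44.6 − 41.5| / 4.2 = 0.7381
Set Φ(δ − 1.960) = 0.75; then δ − 1.960 = Φ⁻¹(0.75) = 0.674, giving δ = 2.634.
(Ignoring the negligible lower-tail rejection probability gives the usual closed-form inversion.)
δ = d·√n ⇒ n = (δ/d)² = (2.634 / 0.7381)² = 12.74.
Rounding up, n = 13.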